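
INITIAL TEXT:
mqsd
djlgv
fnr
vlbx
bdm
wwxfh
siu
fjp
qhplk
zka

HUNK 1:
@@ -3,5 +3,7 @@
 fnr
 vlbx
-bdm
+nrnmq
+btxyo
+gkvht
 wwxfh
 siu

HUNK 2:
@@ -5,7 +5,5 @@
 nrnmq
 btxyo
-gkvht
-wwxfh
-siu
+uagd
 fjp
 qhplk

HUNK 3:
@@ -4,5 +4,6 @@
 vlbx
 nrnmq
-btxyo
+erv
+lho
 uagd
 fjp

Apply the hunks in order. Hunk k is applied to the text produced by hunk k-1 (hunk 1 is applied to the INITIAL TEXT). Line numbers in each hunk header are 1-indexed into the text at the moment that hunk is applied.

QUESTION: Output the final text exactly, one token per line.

Answer: mqsd
djlgv
fnr
vlbx
nrnmq
erv
lho
uagd
fjp
qhplk
zka

Derivation:
Hunk 1: at line 3 remove [bdm] add [nrnmq,btxyo,gkvht] -> 12 lines: mqsd djlgv fnr vlbx nrnmq btxyo gkvht wwxfh siu fjp qhplk zka
Hunk 2: at line 5 remove [gkvht,wwxfh,siu] add [uagd] -> 10 lines: mqsd djlgv fnr vlbx nrnmq btxyo uagd fjp qhplk zka
Hunk 3: at line 4 remove [btxyo] add [erv,lho] -> 11 lines: mqsd djlgv fnr vlbx nrnmq erv lho uagd fjp qhplk zka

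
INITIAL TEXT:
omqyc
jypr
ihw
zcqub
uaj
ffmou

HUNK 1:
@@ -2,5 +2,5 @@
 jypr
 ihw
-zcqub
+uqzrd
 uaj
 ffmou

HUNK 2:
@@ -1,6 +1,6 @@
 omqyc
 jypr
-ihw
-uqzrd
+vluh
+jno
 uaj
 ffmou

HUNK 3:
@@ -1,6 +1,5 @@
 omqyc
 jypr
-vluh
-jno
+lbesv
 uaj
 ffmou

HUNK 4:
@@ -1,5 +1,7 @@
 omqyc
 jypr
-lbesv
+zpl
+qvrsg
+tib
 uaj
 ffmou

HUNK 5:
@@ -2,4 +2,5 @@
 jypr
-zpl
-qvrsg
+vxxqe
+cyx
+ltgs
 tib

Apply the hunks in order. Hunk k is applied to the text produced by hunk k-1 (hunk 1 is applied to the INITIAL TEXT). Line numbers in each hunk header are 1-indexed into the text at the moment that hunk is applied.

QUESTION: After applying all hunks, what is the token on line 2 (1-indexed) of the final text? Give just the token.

Answer: jypr

Derivation:
Hunk 1: at line 2 remove [zcqub] add [uqzrd] -> 6 lines: omqyc jypr ihw uqzrd uaj ffmou
Hunk 2: at line 1 remove [ihw,uqzrd] add [vluh,jno] -> 6 lines: omqyc jypr vluh jno uaj ffmou
Hunk 3: at line 1 remove [vluh,jno] add [lbesv] -> 5 lines: omqyc jypr lbesv uaj ffmou
Hunk 4: at line 1 remove [lbesv] add [zpl,qvrsg,tib] -> 7 lines: omqyc jypr zpl qvrsg tib uaj ffmou
Hunk 5: at line 2 remove [zpl,qvrsg] add [vxxqe,cyx,ltgs] -> 8 lines: omqyc jypr vxxqe cyx ltgs tib uaj ffmou
Final line 2: jypr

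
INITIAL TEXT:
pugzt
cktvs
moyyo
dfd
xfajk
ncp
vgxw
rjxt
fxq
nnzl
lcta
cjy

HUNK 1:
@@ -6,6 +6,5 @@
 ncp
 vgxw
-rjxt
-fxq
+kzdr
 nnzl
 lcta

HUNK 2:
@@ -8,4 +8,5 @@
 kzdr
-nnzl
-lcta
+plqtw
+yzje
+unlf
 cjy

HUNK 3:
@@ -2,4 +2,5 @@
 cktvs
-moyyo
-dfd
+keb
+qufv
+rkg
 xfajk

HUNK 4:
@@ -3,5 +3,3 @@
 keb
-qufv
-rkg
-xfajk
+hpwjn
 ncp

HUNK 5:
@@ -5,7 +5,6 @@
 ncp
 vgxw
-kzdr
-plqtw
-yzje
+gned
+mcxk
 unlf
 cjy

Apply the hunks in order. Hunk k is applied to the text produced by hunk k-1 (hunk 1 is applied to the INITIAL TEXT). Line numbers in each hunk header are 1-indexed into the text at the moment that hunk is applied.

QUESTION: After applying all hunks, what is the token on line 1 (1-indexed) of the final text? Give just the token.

Answer: pugzt

Derivation:
Hunk 1: at line 6 remove [rjxt,fxq] add [kzdr] -> 11 lines: pugzt cktvs moyyo dfd xfajk ncp vgxw kzdr nnzl lcta cjy
Hunk 2: at line 8 remove [nnzl,lcta] add [plqtw,yzje,unlf] -> 12 lines: pugzt cktvs moyyo dfd xfajk ncp vgxw kzdr plqtw yzje unlf cjy
Hunk 3: at line 2 remove [moyyo,dfd] add [keb,qufv,rkg] -> 13 lines: pugzt cktvs keb qufv rkg xfajk ncp vgxw kzdr plqtw yzje unlf cjy
Hunk 4: at line 3 remove [qufv,rkg,xfajk] add [hpwjn] -> 11 lines: pugzt cktvs keb hpwjn ncp vgxw kzdr plqtw yzje unlf cjy
Hunk 5: at line 5 remove [kzdr,plqtw,yzje] add [gned,mcxk] -> 10 lines: pugzt cktvs keb hpwjn ncp vgxw gned mcxk unlf cjy
Final line 1: pugzt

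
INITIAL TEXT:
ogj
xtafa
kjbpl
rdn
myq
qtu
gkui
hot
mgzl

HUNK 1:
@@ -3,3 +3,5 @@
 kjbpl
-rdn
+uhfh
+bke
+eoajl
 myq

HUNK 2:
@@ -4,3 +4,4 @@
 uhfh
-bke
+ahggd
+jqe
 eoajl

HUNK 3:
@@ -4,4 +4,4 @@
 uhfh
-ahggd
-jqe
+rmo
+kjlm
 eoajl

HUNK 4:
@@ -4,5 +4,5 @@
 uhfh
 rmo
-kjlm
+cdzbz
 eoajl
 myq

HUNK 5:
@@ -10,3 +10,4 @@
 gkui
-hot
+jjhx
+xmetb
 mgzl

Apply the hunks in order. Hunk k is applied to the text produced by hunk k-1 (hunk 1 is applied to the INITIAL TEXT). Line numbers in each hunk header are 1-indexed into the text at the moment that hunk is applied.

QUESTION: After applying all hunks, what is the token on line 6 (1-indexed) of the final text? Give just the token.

Hunk 1: at line 3 remove [rdn] add [uhfh,bke,eoajl] -> 11 lines: ogj xtafa kjbpl uhfh bke eoajl myq qtu gkui hot mgzl
Hunk 2: at line 4 remove [bke] add [ahggd,jqe] -> 12 lines: ogj xtafa kjbpl uhfh ahggd jqe eoajl myq qtu gkui hot mgzl
Hunk 3: at line 4 remove [ahggd,jqe] add [rmo,kjlm] -> 12 lines: ogj xtafa kjbpl uhfh rmo kjlm eoajl myq qtu gkui hot mgzl
Hunk 4: at line 4 remove [kjlm] add [cdzbz] -> 12 lines: ogj xtafa kjbpl uhfh rmo cdzbz eoajl myq qtu gkui hot mgzl
Hunk 5: at line 10 remove [hot] add [jjhx,xmetb] -> 13 lines: ogj xtafa kjbpl uhfh rmo cdzbz eoajl myq qtu gkui jjhx xmetb mgzl
Final line 6: cdzbz

Answer: cdzbz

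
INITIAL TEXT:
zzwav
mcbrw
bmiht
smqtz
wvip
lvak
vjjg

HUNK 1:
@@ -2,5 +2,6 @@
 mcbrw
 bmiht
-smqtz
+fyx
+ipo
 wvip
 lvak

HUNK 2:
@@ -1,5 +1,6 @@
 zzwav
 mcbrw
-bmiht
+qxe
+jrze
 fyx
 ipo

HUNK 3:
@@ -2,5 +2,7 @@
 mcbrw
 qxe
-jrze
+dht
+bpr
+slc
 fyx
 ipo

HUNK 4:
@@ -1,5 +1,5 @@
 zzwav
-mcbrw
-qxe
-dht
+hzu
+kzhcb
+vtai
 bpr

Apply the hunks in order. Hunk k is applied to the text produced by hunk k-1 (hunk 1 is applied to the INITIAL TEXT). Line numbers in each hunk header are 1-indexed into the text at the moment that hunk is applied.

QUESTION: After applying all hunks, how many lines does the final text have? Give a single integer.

Answer: 11

Derivation:
Hunk 1: at line 2 remove [smqtz] add [fyx,ipo] -> 8 lines: zzwav mcbrw bmiht fyx ipo wvip lvak vjjg
Hunk 2: at line 1 remove [bmiht] add [qxe,jrze] -> 9 lines: zzwav mcbrw qxe jrze fyx ipo wvip lvak vjjg
Hunk 3: at line 2 remove [jrze] add [dht,bpr,slc] -> 11 lines: zzwav mcbrw qxe dht bpr slc fyx ipo wvip lvak vjjg
Hunk 4: at line 1 remove [mcbrw,qxe,dht] add [hzu,kzhcb,vtai] -> 11 lines: zzwav hzu kzhcb vtai bpr slc fyx ipo wvip lvak vjjg
Final line count: 11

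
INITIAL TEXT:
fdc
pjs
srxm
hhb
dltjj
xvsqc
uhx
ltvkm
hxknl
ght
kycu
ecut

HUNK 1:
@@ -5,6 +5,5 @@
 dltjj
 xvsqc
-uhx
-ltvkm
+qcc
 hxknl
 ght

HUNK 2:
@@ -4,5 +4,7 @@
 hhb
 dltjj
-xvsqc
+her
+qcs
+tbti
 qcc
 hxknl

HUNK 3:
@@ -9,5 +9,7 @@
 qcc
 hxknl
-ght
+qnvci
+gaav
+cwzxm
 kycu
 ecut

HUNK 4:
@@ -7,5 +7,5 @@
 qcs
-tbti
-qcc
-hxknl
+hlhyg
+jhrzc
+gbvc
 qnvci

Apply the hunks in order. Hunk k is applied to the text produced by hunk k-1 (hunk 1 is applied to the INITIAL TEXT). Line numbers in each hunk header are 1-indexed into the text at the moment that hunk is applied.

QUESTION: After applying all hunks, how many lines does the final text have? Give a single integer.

Answer: 15

Derivation:
Hunk 1: at line 5 remove [uhx,ltvkm] add [qcc] -> 11 lines: fdc pjs srxm hhb dltjj xvsqc qcc hxknl ght kycu ecut
Hunk 2: at line 4 remove [xvsqc] add [her,qcs,tbti] -> 13 lines: fdc pjs srxm hhb dltjj her qcs tbti qcc hxknl ght kycu ecut
Hunk 3: at line 9 remove [ght] add [qnvci,gaav,cwzxm] -> 15 lines: fdc pjs srxm hhb dltjj her qcs tbti qcc hxknl qnvci gaav cwzxm kycu ecut
Hunk 4: at line 7 remove [tbti,qcc,hxknl] add [hlhyg,jhrzc,gbvc] -> 15 lines: fdc pjs srxm hhb dltjj her qcs hlhyg jhrzc gbvc qnvci gaav cwzxm kycu ecut
Final line count: 15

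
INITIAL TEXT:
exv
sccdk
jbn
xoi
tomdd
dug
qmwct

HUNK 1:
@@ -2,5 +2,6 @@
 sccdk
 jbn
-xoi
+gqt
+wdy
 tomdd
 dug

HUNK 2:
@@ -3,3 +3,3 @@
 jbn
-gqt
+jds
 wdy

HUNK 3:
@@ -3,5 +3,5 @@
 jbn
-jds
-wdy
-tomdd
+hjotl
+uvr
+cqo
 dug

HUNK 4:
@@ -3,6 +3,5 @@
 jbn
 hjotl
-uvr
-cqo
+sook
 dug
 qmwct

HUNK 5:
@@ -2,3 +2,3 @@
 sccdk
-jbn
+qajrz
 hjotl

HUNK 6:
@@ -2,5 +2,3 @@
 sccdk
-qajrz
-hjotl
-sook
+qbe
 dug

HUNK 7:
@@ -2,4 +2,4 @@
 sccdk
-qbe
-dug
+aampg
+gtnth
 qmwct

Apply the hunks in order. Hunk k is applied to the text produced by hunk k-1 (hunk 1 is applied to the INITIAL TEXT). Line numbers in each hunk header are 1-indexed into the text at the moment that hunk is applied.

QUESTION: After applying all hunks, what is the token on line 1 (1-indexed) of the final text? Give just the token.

Hunk 1: at line 2 remove [xoi] add [gqt,wdy] -> 8 lines: exv sccdk jbn gqt wdy tomdd dug qmwct
Hunk 2: at line 3 remove [gqt] add [jds] -> 8 lines: exv sccdk jbn jds wdy tomdd dug qmwct
Hunk 3: at line 3 remove [jds,wdy,tomdd] add [hjotl,uvr,cqo] -> 8 lines: exv sccdk jbn hjotl uvr cqo dug qmwct
Hunk 4: at line 3 remove [uvr,cqo] add [sook] -> 7 lines: exv sccdk jbn hjotl sook dug qmwct
Hunk 5: at line 2 remove [jbn] add [qajrz] -> 7 lines: exv sccdk qajrz hjotl sook dug qmwct
Hunk 6: at line 2 remove [qajrz,hjotl,sook] add [qbe] -> 5 lines: exv sccdk qbe dug qmwct
Hunk 7: at line 2 remove [qbe,dug] add [aampg,gtnth] -> 5 lines: exv sccdk aampg gtnth qmwct
Final line 1: exv

Answer: exv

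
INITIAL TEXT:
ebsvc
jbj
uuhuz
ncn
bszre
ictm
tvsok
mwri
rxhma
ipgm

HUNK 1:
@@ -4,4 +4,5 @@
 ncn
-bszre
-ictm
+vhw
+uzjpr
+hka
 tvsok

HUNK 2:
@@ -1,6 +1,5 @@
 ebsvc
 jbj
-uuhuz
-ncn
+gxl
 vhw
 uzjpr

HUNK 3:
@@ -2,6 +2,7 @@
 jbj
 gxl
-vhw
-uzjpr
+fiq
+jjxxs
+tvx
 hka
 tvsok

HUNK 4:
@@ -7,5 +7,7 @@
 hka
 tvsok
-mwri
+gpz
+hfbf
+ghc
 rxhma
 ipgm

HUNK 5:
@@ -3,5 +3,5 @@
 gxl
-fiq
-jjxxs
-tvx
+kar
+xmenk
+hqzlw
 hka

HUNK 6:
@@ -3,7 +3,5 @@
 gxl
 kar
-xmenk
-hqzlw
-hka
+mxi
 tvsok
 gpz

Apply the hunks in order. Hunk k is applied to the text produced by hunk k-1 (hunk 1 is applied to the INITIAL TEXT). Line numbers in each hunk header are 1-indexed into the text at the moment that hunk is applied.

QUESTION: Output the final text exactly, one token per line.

Answer: ebsvc
jbj
gxl
kar
mxi
tvsok
gpz
hfbf
ghc
rxhma
ipgm

Derivation:
Hunk 1: at line 4 remove [bszre,ictm] add [vhw,uzjpr,hka] -> 11 lines: ebsvc jbj uuhuz ncn vhw uzjpr hka tvsok mwri rxhma ipgm
Hunk 2: at line 1 remove [uuhuz,ncn] add [gxl] -> 10 lines: ebsvc jbj gxl vhw uzjpr hka tvsok mwri rxhma ipgm
Hunk 3: at line 2 remove [vhw,uzjpr] add [fiq,jjxxs,tvx] -> 11 lines: ebsvc jbj gxl fiq jjxxs tvx hka tvsok mwri rxhma ipgm
Hunk 4: at line 7 remove [mwri] add [gpz,hfbf,ghc] -> 13 lines: ebsvc jbj gxl fiq jjxxs tvx hka tvsok gpz hfbf ghc rxhma ipgm
Hunk 5: at line 3 remove [fiq,jjxxs,tvx] add [kar,xmenk,hqzlw] -> 13 lines: ebsvc jbj gxl kar xmenk hqzlw hka tvsok gpz hfbf ghc rxhma ipgm
Hunk 6: at line 3 remove [xmenk,hqzlw,hka] add [mxi] -> 11 lines: ebsvc jbj gxl kar mxi tvsok gpz hfbf ghc rxhma ipgm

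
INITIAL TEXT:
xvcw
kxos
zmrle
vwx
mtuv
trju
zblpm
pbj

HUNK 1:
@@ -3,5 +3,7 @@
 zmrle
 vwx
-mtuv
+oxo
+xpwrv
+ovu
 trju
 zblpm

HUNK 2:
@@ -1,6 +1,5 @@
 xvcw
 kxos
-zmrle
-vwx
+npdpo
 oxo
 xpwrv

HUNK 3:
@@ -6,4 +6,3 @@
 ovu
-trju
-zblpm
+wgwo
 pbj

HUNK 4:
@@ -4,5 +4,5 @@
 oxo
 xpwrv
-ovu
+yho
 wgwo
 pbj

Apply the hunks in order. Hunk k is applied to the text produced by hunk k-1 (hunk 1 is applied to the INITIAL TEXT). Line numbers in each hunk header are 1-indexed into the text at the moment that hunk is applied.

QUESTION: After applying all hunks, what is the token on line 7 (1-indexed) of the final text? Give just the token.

Hunk 1: at line 3 remove [mtuv] add [oxo,xpwrv,ovu] -> 10 lines: xvcw kxos zmrle vwx oxo xpwrv ovu trju zblpm pbj
Hunk 2: at line 1 remove [zmrle,vwx] add [npdpo] -> 9 lines: xvcw kxos npdpo oxo xpwrv ovu trju zblpm pbj
Hunk 3: at line 6 remove [trju,zblpm] add [wgwo] -> 8 lines: xvcw kxos npdpo oxo xpwrv ovu wgwo pbj
Hunk 4: at line 4 remove [ovu] add [yho] -> 8 lines: xvcw kxos npdpo oxo xpwrv yho wgwo pbj
Final line 7: wgwo

Answer: wgwo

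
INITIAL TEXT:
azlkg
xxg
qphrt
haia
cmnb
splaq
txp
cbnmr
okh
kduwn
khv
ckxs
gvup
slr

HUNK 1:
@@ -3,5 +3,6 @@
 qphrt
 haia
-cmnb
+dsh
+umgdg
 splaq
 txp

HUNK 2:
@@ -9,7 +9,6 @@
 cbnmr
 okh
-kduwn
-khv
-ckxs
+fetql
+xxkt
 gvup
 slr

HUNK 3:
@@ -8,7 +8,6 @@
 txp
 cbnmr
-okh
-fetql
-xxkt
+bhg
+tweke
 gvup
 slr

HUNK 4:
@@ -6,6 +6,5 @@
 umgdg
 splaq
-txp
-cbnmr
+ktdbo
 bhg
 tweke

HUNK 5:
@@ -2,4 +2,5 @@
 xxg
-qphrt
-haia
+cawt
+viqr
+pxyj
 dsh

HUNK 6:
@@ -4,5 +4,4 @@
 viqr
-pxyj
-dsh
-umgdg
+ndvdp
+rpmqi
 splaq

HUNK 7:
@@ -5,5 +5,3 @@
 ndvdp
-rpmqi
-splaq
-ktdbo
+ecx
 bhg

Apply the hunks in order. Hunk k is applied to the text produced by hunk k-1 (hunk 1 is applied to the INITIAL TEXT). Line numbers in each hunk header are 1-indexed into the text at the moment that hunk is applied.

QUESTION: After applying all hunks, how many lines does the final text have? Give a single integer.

Hunk 1: at line 3 remove [cmnb] add [dsh,umgdg] -> 15 lines: azlkg xxg qphrt haia dsh umgdg splaq txp cbnmr okh kduwn khv ckxs gvup slr
Hunk 2: at line 9 remove [kduwn,khv,ckxs] add [fetql,xxkt] -> 14 lines: azlkg xxg qphrt haia dsh umgdg splaq txp cbnmr okh fetql xxkt gvup slr
Hunk 3: at line 8 remove [okh,fetql,xxkt] add [bhg,tweke] -> 13 lines: azlkg xxg qphrt haia dsh umgdg splaq txp cbnmr bhg tweke gvup slr
Hunk 4: at line 6 remove [txp,cbnmr] add [ktdbo] -> 12 lines: azlkg xxg qphrt haia dsh umgdg splaq ktdbo bhg tweke gvup slr
Hunk 5: at line 2 remove [qphrt,haia] add [cawt,viqr,pxyj] -> 13 lines: azlkg xxg cawt viqr pxyj dsh umgdg splaq ktdbo bhg tweke gvup slr
Hunk 6: at line 4 remove [pxyj,dsh,umgdg] add [ndvdp,rpmqi] -> 12 lines: azlkg xxg cawt viqr ndvdp rpmqi splaq ktdbo bhg tweke gvup slr
Hunk 7: at line 5 remove [rpmqi,splaq,ktdbo] add [ecx] -> 10 lines: azlkg xxg cawt viqr ndvdp ecx bhg tweke gvup slr
Final line count: 10

Answer: 10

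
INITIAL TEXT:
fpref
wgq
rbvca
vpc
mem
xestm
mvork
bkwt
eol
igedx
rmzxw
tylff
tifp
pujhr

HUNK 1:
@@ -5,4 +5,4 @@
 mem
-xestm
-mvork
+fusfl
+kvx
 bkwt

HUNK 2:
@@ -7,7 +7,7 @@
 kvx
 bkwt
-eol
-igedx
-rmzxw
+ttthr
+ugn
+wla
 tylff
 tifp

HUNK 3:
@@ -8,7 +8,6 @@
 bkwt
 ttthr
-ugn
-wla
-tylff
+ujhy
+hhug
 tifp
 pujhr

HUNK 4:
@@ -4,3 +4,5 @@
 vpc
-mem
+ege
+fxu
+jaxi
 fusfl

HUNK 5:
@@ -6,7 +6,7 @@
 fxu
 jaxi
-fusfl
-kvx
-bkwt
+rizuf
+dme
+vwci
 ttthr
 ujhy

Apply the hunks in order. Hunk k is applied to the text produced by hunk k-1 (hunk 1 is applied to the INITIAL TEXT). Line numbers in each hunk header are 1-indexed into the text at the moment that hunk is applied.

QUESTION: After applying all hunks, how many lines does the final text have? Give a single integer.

Hunk 1: at line 5 remove [xestm,mvork] add [fusfl,kvx] -> 14 lines: fpref wgq rbvca vpc mem fusfl kvx bkwt eol igedx rmzxw tylff tifp pujhr
Hunk 2: at line 7 remove [eol,igedx,rmzxw] add [ttthr,ugn,wla] -> 14 lines: fpref wgq rbvca vpc mem fusfl kvx bkwt ttthr ugn wla tylff tifp pujhr
Hunk 3: at line 8 remove [ugn,wla,tylff] add [ujhy,hhug] -> 13 lines: fpref wgq rbvca vpc mem fusfl kvx bkwt ttthr ujhy hhug tifp pujhr
Hunk 4: at line 4 remove [mem] add [ege,fxu,jaxi] -> 15 lines: fpref wgq rbvca vpc ege fxu jaxi fusfl kvx bkwt ttthr ujhy hhug tifp pujhr
Hunk 5: at line 6 remove [fusfl,kvx,bkwt] add [rizuf,dme,vwci] -> 15 lines: fpref wgq rbvca vpc ege fxu jaxi rizuf dme vwci ttthr ujhy hhug tifp pujhr
Final line count: 15

Answer: 15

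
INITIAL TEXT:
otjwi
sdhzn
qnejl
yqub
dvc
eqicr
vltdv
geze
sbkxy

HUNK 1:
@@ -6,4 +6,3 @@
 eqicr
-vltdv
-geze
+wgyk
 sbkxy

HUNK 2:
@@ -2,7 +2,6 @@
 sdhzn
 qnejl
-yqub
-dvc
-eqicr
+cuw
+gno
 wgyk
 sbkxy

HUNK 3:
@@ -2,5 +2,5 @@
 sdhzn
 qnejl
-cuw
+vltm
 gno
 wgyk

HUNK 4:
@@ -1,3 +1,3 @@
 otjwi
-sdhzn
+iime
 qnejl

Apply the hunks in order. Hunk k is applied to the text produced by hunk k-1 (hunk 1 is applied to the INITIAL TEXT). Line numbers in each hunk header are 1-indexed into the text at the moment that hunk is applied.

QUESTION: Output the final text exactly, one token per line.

Hunk 1: at line 6 remove [vltdv,geze] add [wgyk] -> 8 lines: otjwi sdhzn qnejl yqub dvc eqicr wgyk sbkxy
Hunk 2: at line 2 remove [yqub,dvc,eqicr] add [cuw,gno] -> 7 lines: otjwi sdhzn qnejl cuw gno wgyk sbkxy
Hunk 3: at line 2 remove [cuw] add [vltm] -> 7 lines: otjwi sdhzn qnejl vltm gno wgyk sbkxy
Hunk 4: at line 1 remove [sdhzn] add [iime] -> 7 lines: otjwi iime qnejl vltm gno wgyk sbkxy

Answer: otjwi
iime
qnejl
vltm
gno
wgyk
sbkxy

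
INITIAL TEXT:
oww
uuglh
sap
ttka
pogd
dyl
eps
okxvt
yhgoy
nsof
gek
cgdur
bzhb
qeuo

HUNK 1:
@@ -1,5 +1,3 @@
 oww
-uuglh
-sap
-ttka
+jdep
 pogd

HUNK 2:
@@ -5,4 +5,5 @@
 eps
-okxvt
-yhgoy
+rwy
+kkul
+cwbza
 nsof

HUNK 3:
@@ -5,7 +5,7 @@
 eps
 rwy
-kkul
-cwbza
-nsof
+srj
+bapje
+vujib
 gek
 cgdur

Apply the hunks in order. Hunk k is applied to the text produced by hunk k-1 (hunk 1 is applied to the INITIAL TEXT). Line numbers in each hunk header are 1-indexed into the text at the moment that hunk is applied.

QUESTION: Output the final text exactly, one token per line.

Answer: oww
jdep
pogd
dyl
eps
rwy
srj
bapje
vujib
gek
cgdur
bzhb
qeuo

Derivation:
Hunk 1: at line 1 remove [uuglh,sap,ttka] add [jdep] -> 12 lines: oww jdep pogd dyl eps okxvt yhgoy nsof gek cgdur bzhb qeuo
Hunk 2: at line 5 remove [okxvt,yhgoy] add [rwy,kkul,cwbza] -> 13 lines: oww jdep pogd dyl eps rwy kkul cwbza nsof gek cgdur bzhb qeuo
Hunk 3: at line 5 remove [kkul,cwbza,nsof] add [srj,bapje,vujib] -> 13 lines: oww jdep pogd dyl eps rwy srj bapje vujib gek cgdur bzhb qeuo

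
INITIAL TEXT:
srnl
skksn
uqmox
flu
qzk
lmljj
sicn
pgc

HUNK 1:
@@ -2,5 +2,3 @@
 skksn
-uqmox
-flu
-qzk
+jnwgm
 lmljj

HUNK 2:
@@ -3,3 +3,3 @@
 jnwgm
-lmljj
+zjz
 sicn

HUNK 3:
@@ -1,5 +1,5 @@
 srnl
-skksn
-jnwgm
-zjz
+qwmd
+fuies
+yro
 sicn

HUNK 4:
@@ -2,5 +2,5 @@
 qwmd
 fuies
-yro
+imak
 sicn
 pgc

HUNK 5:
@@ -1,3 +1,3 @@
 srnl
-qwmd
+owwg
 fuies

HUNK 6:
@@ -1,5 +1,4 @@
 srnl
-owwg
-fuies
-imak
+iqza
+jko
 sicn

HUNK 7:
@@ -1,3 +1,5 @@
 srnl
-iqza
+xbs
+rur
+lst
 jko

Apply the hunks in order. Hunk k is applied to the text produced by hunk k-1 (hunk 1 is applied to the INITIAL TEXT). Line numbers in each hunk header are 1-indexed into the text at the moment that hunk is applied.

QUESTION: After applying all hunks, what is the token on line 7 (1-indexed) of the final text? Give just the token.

Answer: pgc

Derivation:
Hunk 1: at line 2 remove [uqmox,flu,qzk] add [jnwgm] -> 6 lines: srnl skksn jnwgm lmljj sicn pgc
Hunk 2: at line 3 remove [lmljj] add [zjz] -> 6 lines: srnl skksn jnwgm zjz sicn pgc
Hunk 3: at line 1 remove [skksn,jnwgm,zjz] add [qwmd,fuies,yro] -> 6 lines: srnl qwmd fuies yro sicn pgc
Hunk 4: at line 2 remove [yro] add [imak] -> 6 lines: srnl qwmd fuies imak sicn pgc
Hunk 5: at line 1 remove [qwmd] add [owwg] -> 6 lines: srnl owwg fuies imak sicn pgc
Hunk 6: at line 1 remove [owwg,fuies,imak] add [iqza,jko] -> 5 lines: srnl iqza jko sicn pgc
Hunk 7: at line 1 remove [iqza] add [xbs,rur,lst] -> 7 lines: srnl xbs rur lst jko sicn pgc
Final line 7: pgc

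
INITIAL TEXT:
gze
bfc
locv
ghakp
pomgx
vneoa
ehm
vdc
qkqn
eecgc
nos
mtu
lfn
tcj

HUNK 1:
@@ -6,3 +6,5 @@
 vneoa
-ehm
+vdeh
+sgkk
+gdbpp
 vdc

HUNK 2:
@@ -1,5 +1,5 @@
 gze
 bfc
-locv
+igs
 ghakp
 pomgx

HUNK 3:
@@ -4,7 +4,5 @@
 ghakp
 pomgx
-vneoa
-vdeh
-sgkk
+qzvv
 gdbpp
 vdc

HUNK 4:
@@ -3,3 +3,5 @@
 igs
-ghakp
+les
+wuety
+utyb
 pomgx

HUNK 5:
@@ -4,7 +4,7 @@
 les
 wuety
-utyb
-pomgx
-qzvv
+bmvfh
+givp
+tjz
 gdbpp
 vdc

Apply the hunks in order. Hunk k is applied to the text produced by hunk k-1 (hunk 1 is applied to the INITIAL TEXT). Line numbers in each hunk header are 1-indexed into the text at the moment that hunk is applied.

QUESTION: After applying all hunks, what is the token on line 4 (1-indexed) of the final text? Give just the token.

Answer: les

Derivation:
Hunk 1: at line 6 remove [ehm] add [vdeh,sgkk,gdbpp] -> 16 lines: gze bfc locv ghakp pomgx vneoa vdeh sgkk gdbpp vdc qkqn eecgc nos mtu lfn tcj
Hunk 2: at line 1 remove [locv] add [igs] -> 16 lines: gze bfc igs ghakp pomgx vneoa vdeh sgkk gdbpp vdc qkqn eecgc nos mtu lfn tcj
Hunk 3: at line 4 remove [vneoa,vdeh,sgkk] add [qzvv] -> 14 lines: gze bfc igs ghakp pomgx qzvv gdbpp vdc qkqn eecgc nos mtu lfn tcj
Hunk 4: at line 3 remove [ghakp] add [les,wuety,utyb] -> 16 lines: gze bfc igs les wuety utyb pomgx qzvv gdbpp vdc qkqn eecgc nos mtu lfn tcj
Hunk 5: at line 4 remove [utyb,pomgx,qzvv] add [bmvfh,givp,tjz] -> 16 lines: gze bfc igs les wuety bmvfh givp tjz gdbpp vdc qkqn eecgc nos mtu lfn tcj
Final line 4: les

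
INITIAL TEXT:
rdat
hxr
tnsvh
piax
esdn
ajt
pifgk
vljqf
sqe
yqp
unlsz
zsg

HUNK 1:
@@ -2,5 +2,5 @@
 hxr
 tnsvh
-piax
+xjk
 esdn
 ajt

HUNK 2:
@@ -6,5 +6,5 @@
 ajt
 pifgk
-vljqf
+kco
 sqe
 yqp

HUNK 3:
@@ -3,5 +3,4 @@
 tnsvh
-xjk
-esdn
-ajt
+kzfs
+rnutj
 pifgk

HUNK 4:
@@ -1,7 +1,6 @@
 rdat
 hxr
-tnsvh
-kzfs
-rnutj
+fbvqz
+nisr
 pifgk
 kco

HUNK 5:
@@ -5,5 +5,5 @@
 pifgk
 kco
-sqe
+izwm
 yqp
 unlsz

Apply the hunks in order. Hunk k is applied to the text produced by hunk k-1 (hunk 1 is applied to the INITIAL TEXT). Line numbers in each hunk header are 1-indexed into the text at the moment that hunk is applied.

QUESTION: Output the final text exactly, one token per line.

Answer: rdat
hxr
fbvqz
nisr
pifgk
kco
izwm
yqp
unlsz
zsg

Derivation:
Hunk 1: at line 2 remove [piax] add [xjk] -> 12 lines: rdat hxr tnsvh xjk esdn ajt pifgk vljqf sqe yqp unlsz zsg
Hunk 2: at line 6 remove [vljqf] add [kco] -> 12 lines: rdat hxr tnsvh xjk esdn ajt pifgk kco sqe yqp unlsz zsg
Hunk 3: at line 3 remove [xjk,esdn,ajt] add [kzfs,rnutj] -> 11 lines: rdat hxr tnsvh kzfs rnutj pifgk kco sqe yqp unlsz zsg
Hunk 4: at line 1 remove [tnsvh,kzfs,rnutj] add [fbvqz,nisr] -> 10 lines: rdat hxr fbvqz nisr pifgk kco sqe yqp unlsz zsg
Hunk 5: at line 5 remove [sqe] add [izwm] -> 10 lines: rdat hxr fbvqz nisr pifgk kco izwm yqp unlsz zsg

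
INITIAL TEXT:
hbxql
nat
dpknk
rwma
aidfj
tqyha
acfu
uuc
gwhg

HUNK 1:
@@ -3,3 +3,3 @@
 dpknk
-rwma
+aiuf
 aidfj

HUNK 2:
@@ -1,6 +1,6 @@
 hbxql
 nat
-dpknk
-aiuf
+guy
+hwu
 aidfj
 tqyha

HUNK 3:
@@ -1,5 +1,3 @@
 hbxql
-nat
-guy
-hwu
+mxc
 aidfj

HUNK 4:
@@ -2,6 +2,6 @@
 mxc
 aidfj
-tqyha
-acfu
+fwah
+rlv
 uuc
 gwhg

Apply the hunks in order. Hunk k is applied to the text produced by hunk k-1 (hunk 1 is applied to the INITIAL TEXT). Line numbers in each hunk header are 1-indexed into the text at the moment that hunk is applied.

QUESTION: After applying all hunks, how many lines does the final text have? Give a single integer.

Answer: 7

Derivation:
Hunk 1: at line 3 remove [rwma] add [aiuf] -> 9 lines: hbxql nat dpknk aiuf aidfj tqyha acfu uuc gwhg
Hunk 2: at line 1 remove [dpknk,aiuf] add [guy,hwu] -> 9 lines: hbxql nat guy hwu aidfj tqyha acfu uuc gwhg
Hunk 3: at line 1 remove [nat,guy,hwu] add [mxc] -> 7 lines: hbxql mxc aidfj tqyha acfu uuc gwhg
Hunk 4: at line 2 remove [tqyha,acfu] add [fwah,rlv] -> 7 lines: hbxql mxc aidfj fwah rlv uuc gwhg
Final line count: 7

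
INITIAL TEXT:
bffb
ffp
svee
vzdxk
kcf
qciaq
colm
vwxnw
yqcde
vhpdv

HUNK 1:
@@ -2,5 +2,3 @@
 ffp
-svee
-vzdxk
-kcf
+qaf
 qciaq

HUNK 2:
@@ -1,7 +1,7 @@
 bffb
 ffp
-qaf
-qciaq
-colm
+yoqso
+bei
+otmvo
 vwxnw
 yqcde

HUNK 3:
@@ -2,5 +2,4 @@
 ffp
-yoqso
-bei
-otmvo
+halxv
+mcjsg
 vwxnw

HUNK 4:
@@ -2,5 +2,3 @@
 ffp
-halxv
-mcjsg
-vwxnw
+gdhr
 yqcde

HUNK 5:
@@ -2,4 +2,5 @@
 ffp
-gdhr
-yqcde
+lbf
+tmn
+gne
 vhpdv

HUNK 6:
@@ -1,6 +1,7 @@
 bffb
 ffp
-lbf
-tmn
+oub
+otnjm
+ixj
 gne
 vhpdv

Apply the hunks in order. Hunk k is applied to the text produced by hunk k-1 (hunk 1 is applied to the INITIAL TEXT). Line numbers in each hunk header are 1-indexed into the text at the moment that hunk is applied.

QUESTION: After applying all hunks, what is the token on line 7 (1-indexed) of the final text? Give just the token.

Hunk 1: at line 2 remove [svee,vzdxk,kcf] add [qaf] -> 8 lines: bffb ffp qaf qciaq colm vwxnw yqcde vhpdv
Hunk 2: at line 1 remove [qaf,qciaq,colm] add [yoqso,bei,otmvo] -> 8 lines: bffb ffp yoqso bei otmvo vwxnw yqcde vhpdv
Hunk 3: at line 2 remove [yoqso,bei,otmvo] add [halxv,mcjsg] -> 7 lines: bffb ffp halxv mcjsg vwxnw yqcde vhpdv
Hunk 4: at line 2 remove [halxv,mcjsg,vwxnw] add [gdhr] -> 5 lines: bffb ffp gdhr yqcde vhpdv
Hunk 5: at line 2 remove [gdhr,yqcde] add [lbf,tmn,gne] -> 6 lines: bffb ffp lbf tmn gne vhpdv
Hunk 6: at line 1 remove [lbf,tmn] add [oub,otnjm,ixj] -> 7 lines: bffb ffp oub otnjm ixj gne vhpdv
Final line 7: vhpdv

Answer: vhpdv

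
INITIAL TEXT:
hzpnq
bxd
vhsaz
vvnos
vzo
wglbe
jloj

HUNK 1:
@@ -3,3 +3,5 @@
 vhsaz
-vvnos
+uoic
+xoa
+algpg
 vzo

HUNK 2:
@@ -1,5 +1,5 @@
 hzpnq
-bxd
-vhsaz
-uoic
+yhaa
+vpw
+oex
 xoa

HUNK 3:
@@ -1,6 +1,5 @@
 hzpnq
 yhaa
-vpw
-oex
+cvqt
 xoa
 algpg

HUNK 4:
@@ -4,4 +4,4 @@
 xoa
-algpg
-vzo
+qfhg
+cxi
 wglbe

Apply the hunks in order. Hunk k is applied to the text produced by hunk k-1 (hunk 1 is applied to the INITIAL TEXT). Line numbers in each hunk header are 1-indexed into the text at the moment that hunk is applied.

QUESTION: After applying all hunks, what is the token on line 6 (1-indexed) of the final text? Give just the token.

Hunk 1: at line 3 remove [vvnos] add [uoic,xoa,algpg] -> 9 lines: hzpnq bxd vhsaz uoic xoa algpg vzo wglbe jloj
Hunk 2: at line 1 remove [bxd,vhsaz,uoic] add [yhaa,vpw,oex] -> 9 lines: hzpnq yhaa vpw oex xoa algpg vzo wglbe jloj
Hunk 3: at line 1 remove [vpw,oex] add [cvqt] -> 8 lines: hzpnq yhaa cvqt xoa algpg vzo wglbe jloj
Hunk 4: at line 4 remove [algpg,vzo] add [qfhg,cxi] -> 8 lines: hzpnq yhaa cvqt xoa qfhg cxi wglbe jloj
Final line 6: cxi

Answer: cxi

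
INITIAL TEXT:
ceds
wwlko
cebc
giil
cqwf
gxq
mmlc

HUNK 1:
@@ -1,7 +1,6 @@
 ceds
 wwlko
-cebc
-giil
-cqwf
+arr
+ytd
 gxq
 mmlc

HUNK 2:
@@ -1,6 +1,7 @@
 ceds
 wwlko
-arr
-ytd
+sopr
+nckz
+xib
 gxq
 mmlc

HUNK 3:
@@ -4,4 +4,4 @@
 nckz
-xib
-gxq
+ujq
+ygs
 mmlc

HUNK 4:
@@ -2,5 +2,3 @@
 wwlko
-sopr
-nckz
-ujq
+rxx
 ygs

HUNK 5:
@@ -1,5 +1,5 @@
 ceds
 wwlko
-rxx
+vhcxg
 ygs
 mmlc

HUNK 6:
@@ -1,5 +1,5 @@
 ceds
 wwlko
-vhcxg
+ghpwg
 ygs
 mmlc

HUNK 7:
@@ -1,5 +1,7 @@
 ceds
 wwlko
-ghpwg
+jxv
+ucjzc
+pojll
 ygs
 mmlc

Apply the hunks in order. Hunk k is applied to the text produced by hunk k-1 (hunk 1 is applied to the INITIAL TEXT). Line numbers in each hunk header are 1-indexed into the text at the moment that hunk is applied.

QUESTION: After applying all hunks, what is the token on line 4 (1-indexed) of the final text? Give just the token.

Answer: ucjzc

Derivation:
Hunk 1: at line 1 remove [cebc,giil,cqwf] add [arr,ytd] -> 6 lines: ceds wwlko arr ytd gxq mmlc
Hunk 2: at line 1 remove [arr,ytd] add [sopr,nckz,xib] -> 7 lines: ceds wwlko sopr nckz xib gxq mmlc
Hunk 3: at line 4 remove [xib,gxq] add [ujq,ygs] -> 7 lines: ceds wwlko sopr nckz ujq ygs mmlc
Hunk 4: at line 2 remove [sopr,nckz,ujq] add [rxx] -> 5 lines: ceds wwlko rxx ygs mmlc
Hunk 5: at line 1 remove [rxx] add [vhcxg] -> 5 lines: ceds wwlko vhcxg ygs mmlc
Hunk 6: at line 1 remove [vhcxg] add [ghpwg] -> 5 lines: ceds wwlko ghpwg ygs mmlc
Hunk 7: at line 1 remove [ghpwg] add [jxv,ucjzc,pojll] -> 7 lines: ceds wwlko jxv ucjzc pojll ygs mmlc
Final line 4: ucjzc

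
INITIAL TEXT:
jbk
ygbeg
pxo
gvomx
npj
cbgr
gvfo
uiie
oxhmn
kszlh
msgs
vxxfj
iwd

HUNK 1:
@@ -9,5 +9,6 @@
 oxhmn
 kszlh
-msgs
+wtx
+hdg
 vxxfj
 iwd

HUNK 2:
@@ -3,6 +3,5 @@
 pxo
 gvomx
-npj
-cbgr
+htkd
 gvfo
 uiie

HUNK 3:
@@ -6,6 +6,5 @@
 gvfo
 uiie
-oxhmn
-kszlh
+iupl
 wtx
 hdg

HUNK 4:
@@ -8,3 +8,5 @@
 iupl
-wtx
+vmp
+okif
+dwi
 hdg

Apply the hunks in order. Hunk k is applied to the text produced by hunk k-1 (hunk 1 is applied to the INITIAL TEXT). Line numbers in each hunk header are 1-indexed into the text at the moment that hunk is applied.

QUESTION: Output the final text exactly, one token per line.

Hunk 1: at line 9 remove [msgs] add [wtx,hdg] -> 14 lines: jbk ygbeg pxo gvomx npj cbgr gvfo uiie oxhmn kszlh wtx hdg vxxfj iwd
Hunk 2: at line 3 remove [npj,cbgr] add [htkd] -> 13 lines: jbk ygbeg pxo gvomx htkd gvfo uiie oxhmn kszlh wtx hdg vxxfj iwd
Hunk 3: at line 6 remove [oxhmn,kszlh] add [iupl] -> 12 lines: jbk ygbeg pxo gvomx htkd gvfo uiie iupl wtx hdg vxxfj iwd
Hunk 4: at line 8 remove [wtx] add [vmp,okif,dwi] -> 14 lines: jbk ygbeg pxo gvomx htkd gvfo uiie iupl vmp okif dwi hdg vxxfj iwd

Answer: jbk
ygbeg
pxo
gvomx
htkd
gvfo
uiie
iupl
vmp
okif
dwi
hdg
vxxfj
iwd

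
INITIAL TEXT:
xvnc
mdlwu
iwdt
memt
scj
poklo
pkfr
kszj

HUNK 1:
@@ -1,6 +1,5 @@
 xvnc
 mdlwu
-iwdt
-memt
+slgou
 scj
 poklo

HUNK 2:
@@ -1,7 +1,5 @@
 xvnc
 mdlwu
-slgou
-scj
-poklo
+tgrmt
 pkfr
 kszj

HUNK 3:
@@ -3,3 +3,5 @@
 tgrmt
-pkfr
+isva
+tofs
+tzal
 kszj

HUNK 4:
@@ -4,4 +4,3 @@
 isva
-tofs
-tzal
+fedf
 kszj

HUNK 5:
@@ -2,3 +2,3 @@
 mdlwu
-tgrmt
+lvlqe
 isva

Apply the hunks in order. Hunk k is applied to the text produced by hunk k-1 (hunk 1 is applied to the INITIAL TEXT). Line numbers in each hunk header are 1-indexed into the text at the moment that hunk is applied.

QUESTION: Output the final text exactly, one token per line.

Answer: xvnc
mdlwu
lvlqe
isva
fedf
kszj

Derivation:
Hunk 1: at line 1 remove [iwdt,memt] add [slgou] -> 7 lines: xvnc mdlwu slgou scj poklo pkfr kszj
Hunk 2: at line 1 remove [slgou,scj,poklo] add [tgrmt] -> 5 lines: xvnc mdlwu tgrmt pkfr kszj
Hunk 3: at line 3 remove [pkfr] add [isva,tofs,tzal] -> 7 lines: xvnc mdlwu tgrmt isva tofs tzal kszj
Hunk 4: at line 4 remove [tofs,tzal] add [fedf] -> 6 lines: xvnc mdlwu tgrmt isva fedf kszj
Hunk 5: at line 2 remove [tgrmt] add [lvlqe] -> 6 lines: xvnc mdlwu lvlqe isva fedf kszj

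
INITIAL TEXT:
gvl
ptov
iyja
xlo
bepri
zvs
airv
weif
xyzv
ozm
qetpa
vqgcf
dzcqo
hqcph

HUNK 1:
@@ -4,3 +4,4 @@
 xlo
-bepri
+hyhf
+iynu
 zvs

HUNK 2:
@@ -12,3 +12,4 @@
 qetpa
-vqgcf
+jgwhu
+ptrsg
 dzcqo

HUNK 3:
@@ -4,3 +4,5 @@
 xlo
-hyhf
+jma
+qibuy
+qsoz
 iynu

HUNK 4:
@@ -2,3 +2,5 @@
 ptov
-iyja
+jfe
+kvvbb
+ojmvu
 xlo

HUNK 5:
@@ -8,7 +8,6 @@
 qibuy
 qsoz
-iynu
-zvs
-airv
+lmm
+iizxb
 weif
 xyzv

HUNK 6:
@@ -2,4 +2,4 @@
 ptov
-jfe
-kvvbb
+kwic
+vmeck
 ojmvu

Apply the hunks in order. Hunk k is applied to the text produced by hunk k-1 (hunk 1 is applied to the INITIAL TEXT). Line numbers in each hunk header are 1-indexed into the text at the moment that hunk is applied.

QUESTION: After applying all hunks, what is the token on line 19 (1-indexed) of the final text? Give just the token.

Hunk 1: at line 4 remove [bepri] add [hyhf,iynu] -> 15 lines: gvl ptov iyja xlo hyhf iynu zvs airv weif xyzv ozm qetpa vqgcf dzcqo hqcph
Hunk 2: at line 12 remove [vqgcf] add [jgwhu,ptrsg] -> 16 lines: gvl ptov iyja xlo hyhf iynu zvs airv weif xyzv ozm qetpa jgwhu ptrsg dzcqo hqcph
Hunk 3: at line 4 remove [hyhf] add [jma,qibuy,qsoz] -> 18 lines: gvl ptov iyja xlo jma qibuy qsoz iynu zvs airv weif xyzv ozm qetpa jgwhu ptrsg dzcqo hqcph
Hunk 4: at line 2 remove [iyja] add [jfe,kvvbb,ojmvu] -> 20 lines: gvl ptov jfe kvvbb ojmvu xlo jma qibuy qsoz iynu zvs airv weif xyzv ozm qetpa jgwhu ptrsg dzcqo hqcph
Hunk 5: at line 8 remove [iynu,zvs,airv] add [lmm,iizxb] -> 19 lines: gvl ptov jfe kvvbb ojmvu xlo jma qibuy qsoz lmm iizxb weif xyzv ozm qetpa jgwhu ptrsg dzcqo hqcph
Hunk 6: at line 2 remove [jfe,kvvbb] add [kwic,vmeck] -> 19 lines: gvl ptov kwic vmeck ojmvu xlo jma qibuy qsoz lmm iizxb weif xyzv ozm qetpa jgwhu ptrsg dzcqo hqcph
Final line 19: hqcph

Answer: hqcph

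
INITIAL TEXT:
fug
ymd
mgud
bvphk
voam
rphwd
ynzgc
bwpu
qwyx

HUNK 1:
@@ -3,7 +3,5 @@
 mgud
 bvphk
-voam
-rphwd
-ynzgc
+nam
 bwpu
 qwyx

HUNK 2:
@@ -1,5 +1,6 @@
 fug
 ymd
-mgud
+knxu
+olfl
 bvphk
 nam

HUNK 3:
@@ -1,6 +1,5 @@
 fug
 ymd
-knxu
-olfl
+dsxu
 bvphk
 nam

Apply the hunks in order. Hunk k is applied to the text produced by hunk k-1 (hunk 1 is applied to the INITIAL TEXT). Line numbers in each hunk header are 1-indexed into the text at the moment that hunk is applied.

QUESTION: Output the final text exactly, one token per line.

Answer: fug
ymd
dsxu
bvphk
nam
bwpu
qwyx

Derivation:
Hunk 1: at line 3 remove [voam,rphwd,ynzgc] add [nam] -> 7 lines: fug ymd mgud bvphk nam bwpu qwyx
Hunk 2: at line 1 remove [mgud] add [knxu,olfl] -> 8 lines: fug ymd knxu olfl bvphk nam bwpu qwyx
Hunk 3: at line 1 remove [knxu,olfl] add [dsxu] -> 7 lines: fug ymd dsxu bvphk nam bwpu qwyx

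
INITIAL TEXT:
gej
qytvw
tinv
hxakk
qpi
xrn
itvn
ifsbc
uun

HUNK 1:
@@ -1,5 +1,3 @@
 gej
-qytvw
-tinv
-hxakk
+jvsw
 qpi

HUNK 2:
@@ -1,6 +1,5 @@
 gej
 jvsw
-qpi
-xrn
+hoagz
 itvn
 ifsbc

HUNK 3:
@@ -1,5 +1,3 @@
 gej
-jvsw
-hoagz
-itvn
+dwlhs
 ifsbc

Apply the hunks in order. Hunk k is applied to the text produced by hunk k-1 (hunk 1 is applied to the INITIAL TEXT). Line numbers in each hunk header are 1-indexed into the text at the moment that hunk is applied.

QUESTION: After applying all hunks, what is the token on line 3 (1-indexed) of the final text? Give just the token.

Answer: ifsbc

Derivation:
Hunk 1: at line 1 remove [qytvw,tinv,hxakk] add [jvsw] -> 7 lines: gej jvsw qpi xrn itvn ifsbc uun
Hunk 2: at line 1 remove [qpi,xrn] add [hoagz] -> 6 lines: gej jvsw hoagz itvn ifsbc uun
Hunk 3: at line 1 remove [jvsw,hoagz,itvn] add [dwlhs] -> 4 lines: gej dwlhs ifsbc uun
Final line 3: ifsbc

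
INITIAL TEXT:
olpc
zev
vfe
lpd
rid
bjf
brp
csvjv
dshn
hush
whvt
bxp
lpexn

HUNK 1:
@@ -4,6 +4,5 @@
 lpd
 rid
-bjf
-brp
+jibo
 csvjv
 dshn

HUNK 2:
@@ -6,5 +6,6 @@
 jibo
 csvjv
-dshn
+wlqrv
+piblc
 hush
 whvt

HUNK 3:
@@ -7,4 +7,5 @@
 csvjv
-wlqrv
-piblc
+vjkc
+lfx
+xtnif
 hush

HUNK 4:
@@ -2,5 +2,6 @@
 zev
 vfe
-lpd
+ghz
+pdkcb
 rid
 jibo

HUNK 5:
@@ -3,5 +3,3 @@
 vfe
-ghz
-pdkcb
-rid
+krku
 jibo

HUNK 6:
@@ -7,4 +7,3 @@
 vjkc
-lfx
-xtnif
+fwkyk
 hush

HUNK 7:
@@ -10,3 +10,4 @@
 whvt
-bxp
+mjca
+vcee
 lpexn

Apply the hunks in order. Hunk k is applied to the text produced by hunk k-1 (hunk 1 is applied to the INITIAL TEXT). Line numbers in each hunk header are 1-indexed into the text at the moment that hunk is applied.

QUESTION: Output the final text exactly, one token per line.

Hunk 1: at line 4 remove [bjf,brp] add [jibo] -> 12 lines: olpc zev vfe lpd rid jibo csvjv dshn hush whvt bxp lpexn
Hunk 2: at line 6 remove [dshn] add [wlqrv,piblc] -> 13 lines: olpc zev vfe lpd rid jibo csvjv wlqrv piblc hush whvt bxp lpexn
Hunk 3: at line 7 remove [wlqrv,piblc] add [vjkc,lfx,xtnif] -> 14 lines: olpc zev vfe lpd rid jibo csvjv vjkc lfx xtnif hush whvt bxp lpexn
Hunk 4: at line 2 remove [lpd] add [ghz,pdkcb] -> 15 lines: olpc zev vfe ghz pdkcb rid jibo csvjv vjkc lfx xtnif hush whvt bxp lpexn
Hunk 5: at line 3 remove [ghz,pdkcb,rid] add [krku] -> 13 lines: olpc zev vfe krku jibo csvjv vjkc lfx xtnif hush whvt bxp lpexn
Hunk 6: at line 7 remove [lfx,xtnif] add [fwkyk] -> 12 lines: olpc zev vfe krku jibo csvjv vjkc fwkyk hush whvt bxp lpexn
Hunk 7: at line 10 remove [bxp] add [mjca,vcee] -> 13 lines: olpc zev vfe krku jibo csvjv vjkc fwkyk hush whvt mjca vcee lpexn

Answer: olpc
zev
vfe
krku
jibo
csvjv
vjkc
fwkyk
hush
whvt
mjca
vcee
lpexn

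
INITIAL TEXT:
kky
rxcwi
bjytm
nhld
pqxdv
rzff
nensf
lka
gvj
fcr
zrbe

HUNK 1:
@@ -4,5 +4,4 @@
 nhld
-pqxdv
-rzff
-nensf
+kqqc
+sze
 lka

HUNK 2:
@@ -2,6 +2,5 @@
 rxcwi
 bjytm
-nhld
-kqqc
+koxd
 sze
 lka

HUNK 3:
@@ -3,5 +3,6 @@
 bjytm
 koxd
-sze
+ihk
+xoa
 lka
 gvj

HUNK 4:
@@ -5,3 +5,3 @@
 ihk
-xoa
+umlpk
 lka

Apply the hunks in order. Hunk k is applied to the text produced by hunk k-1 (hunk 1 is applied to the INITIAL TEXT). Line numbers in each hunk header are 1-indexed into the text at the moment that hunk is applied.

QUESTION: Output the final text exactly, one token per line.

Hunk 1: at line 4 remove [pqxdv,rzff,nensf] add [kqqc,sze] -> 10 lines: kky rxcwi bjytm nhld kqqc sze lka gvj fcr zrbe
Hunk 2: at line 2 remove [nhld,kqqc] add [koxd] -> 9 lines: kky rxcwi bjytm koxd sze lka gvj fcr zrbe
Hunk 3: at line 3 remove [sze] add [ihk,xoa] -> 10 lines: kky rxcwi bjytm koxd ihk xoa lka gvj fcr zrbe
Hunk 4: at line 5 remove [xoa] add [umlpk] -> 10 lines: kky rxcwi bjytm koxd ihk umlpk lka gvj fcr zrbe

Answer: kky
rxcwi
bjytm
koxd
ihk
umlpk
lka
gvj
fcr
zrbe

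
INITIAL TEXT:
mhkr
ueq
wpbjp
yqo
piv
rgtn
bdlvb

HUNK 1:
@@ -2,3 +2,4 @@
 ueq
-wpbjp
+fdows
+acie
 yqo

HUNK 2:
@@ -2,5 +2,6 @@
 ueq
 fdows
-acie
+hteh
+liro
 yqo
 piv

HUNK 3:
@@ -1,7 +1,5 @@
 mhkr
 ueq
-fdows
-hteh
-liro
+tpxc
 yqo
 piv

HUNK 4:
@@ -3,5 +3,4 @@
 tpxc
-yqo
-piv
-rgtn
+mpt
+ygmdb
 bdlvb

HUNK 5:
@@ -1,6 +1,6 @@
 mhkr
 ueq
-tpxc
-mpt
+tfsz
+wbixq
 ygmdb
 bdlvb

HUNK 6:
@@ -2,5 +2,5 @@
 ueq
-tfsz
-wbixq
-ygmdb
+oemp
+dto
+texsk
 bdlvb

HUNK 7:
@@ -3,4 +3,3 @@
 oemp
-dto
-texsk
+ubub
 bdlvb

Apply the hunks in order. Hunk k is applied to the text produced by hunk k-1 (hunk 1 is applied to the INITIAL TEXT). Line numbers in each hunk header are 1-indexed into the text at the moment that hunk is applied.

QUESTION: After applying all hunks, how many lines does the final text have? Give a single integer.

Hunk 1: at line 2 remove [wpbjp] add [fdows,acie] -> 8 lines: mhkr ueq fdows acie yqo piv rgtn bdlvb
Hunk 2: at line 2 remove [acie] add [hteh,liro] -> 9 lines: mhkr ueq fdows hteh liro yqo piv rgtn bdlvb
Hunk 3: at line 1 remove [fdows,hteh,liro] add [tpxc] -> 7 lines: mhkr ueq tpxc yqo piv rgtn bdlvb
Hunk 4: at line 3 remove [yqo,piv,rgtn] add [mpt,ygmdb] -> 6 lines: mhkr ueq tpxc mpt ygmdb bdlvb
Hunk 5: at line 1 remove [tpxc,mpt] add [tfsz,wbixq] -> 6 lines: mhkr ueq tfsz wbixq ygmdb bdlvb
Hunk 6: at line 2 remove [tfsz,wbixq,ygmdb] add [oemp,dto,texsk] -> 6 lines: mhkr ueq oemp dto texsk bdlvb
Hunk 7: at line 3 remove [dto,texsk] add [ubub] -> 5 lines: mhkr ueq oemp ubub bdlvb
Final line count: 5

Answer: 5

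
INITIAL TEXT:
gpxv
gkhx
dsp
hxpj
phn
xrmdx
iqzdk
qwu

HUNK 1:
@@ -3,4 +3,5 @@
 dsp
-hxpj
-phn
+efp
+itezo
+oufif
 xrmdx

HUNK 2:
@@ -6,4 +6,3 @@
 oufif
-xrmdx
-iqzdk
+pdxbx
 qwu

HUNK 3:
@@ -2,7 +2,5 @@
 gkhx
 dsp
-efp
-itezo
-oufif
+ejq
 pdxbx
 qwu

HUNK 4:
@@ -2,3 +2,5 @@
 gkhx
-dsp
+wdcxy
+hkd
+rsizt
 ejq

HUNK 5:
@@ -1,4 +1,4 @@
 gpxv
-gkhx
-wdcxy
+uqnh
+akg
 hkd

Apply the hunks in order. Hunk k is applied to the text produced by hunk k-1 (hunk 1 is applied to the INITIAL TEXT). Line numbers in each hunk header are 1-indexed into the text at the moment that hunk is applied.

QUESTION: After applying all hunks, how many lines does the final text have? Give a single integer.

Answer: 8

Derivation:
Hunk 1: at line 3 remove [hxpj,phn] add [efp,itezo,oufif] -> 9 lines: gpxv gkhx dsp efp itezo oufif xrmdx iqzdk qwu
Hunk 2: at line 6 remove [xrmdx,iqzdk] add [pdxbx] -> 8 lines: gpxv gkhx dsp efp itezo oufif pdxbx qwu
Hunk 3: at line 2 remove [efp,itezo,oufif] add [ejq] -> 6 lines: gpxv gkhx dsp ejq pdxbx qwu
Hunk 4: at line 2 remove [dsp] add [wdcxy,hkd,rsizt] -> 8 lines: gpxv gkhx wdcxy hkd rsizt ejq pdxbx qwu
Hunk 5: at line 1 remove [gkhx,wdcxy] add [uqnh,akg] -> 8 lines: gpxv uqnh akg hkd rsizt ejq pdxbx qwu
Final line count: 8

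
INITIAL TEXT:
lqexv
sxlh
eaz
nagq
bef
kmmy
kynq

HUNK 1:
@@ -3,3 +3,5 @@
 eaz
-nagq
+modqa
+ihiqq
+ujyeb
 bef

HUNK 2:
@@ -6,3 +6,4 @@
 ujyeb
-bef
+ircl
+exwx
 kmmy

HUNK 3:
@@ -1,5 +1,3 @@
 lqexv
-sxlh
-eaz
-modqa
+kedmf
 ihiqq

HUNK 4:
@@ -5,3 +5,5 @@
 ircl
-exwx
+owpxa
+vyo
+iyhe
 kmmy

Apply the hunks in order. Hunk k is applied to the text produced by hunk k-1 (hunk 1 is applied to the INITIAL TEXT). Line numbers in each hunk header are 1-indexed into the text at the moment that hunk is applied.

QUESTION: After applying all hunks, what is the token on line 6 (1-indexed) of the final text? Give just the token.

Answer: owpxa

Derivation:
Hunk 1: at line 3 remove [nagq] add [modqa,ihiqq,ujyeb] -> 9 lines: lqexv sxlh eaz modqa ihiqq ujyeb bef kmmy kynq
Hunk 2: at line 6 remove [bef] add [ircl,exwx] -> 10 lines: lqexv sxlh eaz modqa ihiqq ujyeb ircl exwx kmmy kynq
Hunk 3: at line 1 remove [sxlh,eaz,modqa] add [kedmf] -> 8 lines: lqexv kedmf ihiqq ujyeb ircl exwx kmmy kynq
Hunk 4: at line 5 remove [exwx] add [owpxa,vyo,iyhe] -> 10 lines: lqexv kedmf ihiqq ujyeb ircl owpxa vyo iyhe kmmy kynq
Final line 6: owpxa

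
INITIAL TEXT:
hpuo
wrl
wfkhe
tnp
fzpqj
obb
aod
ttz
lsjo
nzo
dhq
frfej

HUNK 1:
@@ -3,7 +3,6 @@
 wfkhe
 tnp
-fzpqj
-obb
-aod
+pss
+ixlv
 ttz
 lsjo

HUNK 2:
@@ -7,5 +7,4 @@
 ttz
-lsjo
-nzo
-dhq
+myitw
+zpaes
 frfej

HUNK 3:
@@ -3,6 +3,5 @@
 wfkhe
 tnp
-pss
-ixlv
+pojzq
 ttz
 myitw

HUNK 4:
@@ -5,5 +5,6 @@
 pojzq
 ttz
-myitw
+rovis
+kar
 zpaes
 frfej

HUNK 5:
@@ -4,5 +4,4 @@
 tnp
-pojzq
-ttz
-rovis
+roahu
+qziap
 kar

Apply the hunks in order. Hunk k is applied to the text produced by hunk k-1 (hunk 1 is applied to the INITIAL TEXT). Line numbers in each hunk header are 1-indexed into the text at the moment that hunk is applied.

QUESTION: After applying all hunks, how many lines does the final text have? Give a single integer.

Hunk 1: at line 3 remove [fzpqj,obb,aod] add [pss,ixlv] -> 11 lines: hpuo wrl wfkhe tnp pss ixlv ttz lsjo nzo dhq frfej
Hunk 2: at line 7 remove [lsjo,nzo,dhq] add [myitw,zpaes] -> 10 lines: hpuo wrl wfkhe tnp pss ixlv ttz myitw zpaes frfej
Hunk 3: at line 3 remove [pss,ixlv] add [pojzq] -> 9 lines: hpuo wrl wfkhe tnp pojzq ttz myitw zpaes frfej
Hunk 4: at line 5 remove [myitw] add [rovis,kar] -> 10 lines: hpuo wrl wfkhe tnp pojzq ttz rovis kar zpaes frfej
Hunk 5: at line 4 remove [pojzq,ttz,rovis] add [roahu,qziap] -> 9 lines: hpuo wrl wfkhe tnp roahu qziap kar zpaes frfej
Final line count: 9

Answer: 9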